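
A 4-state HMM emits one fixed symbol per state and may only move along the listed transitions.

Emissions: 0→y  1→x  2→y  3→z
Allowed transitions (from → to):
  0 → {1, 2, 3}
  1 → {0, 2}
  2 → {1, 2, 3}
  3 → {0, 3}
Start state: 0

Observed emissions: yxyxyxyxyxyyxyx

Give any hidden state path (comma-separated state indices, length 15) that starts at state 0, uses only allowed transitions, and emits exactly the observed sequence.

  0: obs=y cand={0,2} pick 0 [start]
  1: obs=x cand={1} pick 1 [0->1 ok]
  2: obs=y cand={0,2} pick 2 [1->2 ok]
  3: obs=x cand={1} pick 1 [2->1 ok]
  4: obs=y cand={0,2} pick 2 [1->2 ok]
  5: obs=x cand={1} pick 1 [2->1 ok]
  6: obs=y cand={0,2} pick 0 [1->0 ok]
  7: obs=x cand={1} pick 1 [0->1 ok]
  8: obs=y cand={0,2} pick 2 [1->2 ok]
  9: obs=x cand={1} pick 1 [2->1 ok]
  10: obs=y cand={0,2} pick 2 [1->2 ok]
  11: obs=y cand={0,2} pick 2 [2->2 ok]
  12: obs=x cand={1} pick 1 [2->1 ok]
  13: obs=y cand={0,2} pick 2 [1->2 ok]
  14: obs=x cand={1} pick 1 [2->1 ok]

0,1,2,1,2,1,0,1,2,1,2,2,1,2,1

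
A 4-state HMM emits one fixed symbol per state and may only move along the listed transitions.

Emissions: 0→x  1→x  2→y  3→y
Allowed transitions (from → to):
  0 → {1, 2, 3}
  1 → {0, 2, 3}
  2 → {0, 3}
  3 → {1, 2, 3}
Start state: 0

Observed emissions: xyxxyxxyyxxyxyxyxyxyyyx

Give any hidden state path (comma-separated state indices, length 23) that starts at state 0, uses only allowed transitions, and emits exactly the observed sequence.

0,2,0,1,2,0,1,3,2,0,1,3,1,2,0,3,1,2,0,2,3,2,0

  0: obs=x cand={0,1} pick 0 [start]
  1: obs=y cand={2,3} pick 2 [0->2 ok]
  2: obs=x cand={0,1} pick 0 [2->0 ok]
  3: obs=x cand={0,1} pick 1 [0->1 ok]
  4: obs=y cand={2,3} pick 2 [1->2 ok]
  5: obs=x cand={0,1} pick 0 [2->0 ok]
  6: obs=x cand={0,1} pick 1 [0->1 ok]
  7: obs=y cand={2,3} pick 3 [1->3 ok]
  8: obs=y cand={2,3} pick 2 [3->2 ok]
  9: obs=x cand={0,1} pick 0 [2->0 ok]
  10: obs=x cand={0,1} pick 1 [0->1 ok]
  11: obs=y cand={2,3} pick 3 [1->3 ok]
  12: obs=x cand={0,1} pick 1 [3->1 ok]
  13: obs=y cand={2,3} pick 2 [1->2 ok]
  14: obs=x cand={0,1} pick 0 [2->0 ok]
  15: obs=y cand={2,3} pick 3 [0->3 ok]
  16: obs=x cand={0,1} pick 1 [3->1 ok]
  17: obs=y cand={2,3} pick 2 [1->2 ok]
  18: obs=x cand={0,1} pick 0 [2->0 ok]
  19: obs=y cand={2,3} pick 2 [0->2 ok]
  20: obs=y cand={2,3} pick 3 [2->3 ok]
  21: obs=y cand={2,3} pick 2 [3->2 ok]
  22: obs=x cand={0,1} pick 0 [2->0 ok]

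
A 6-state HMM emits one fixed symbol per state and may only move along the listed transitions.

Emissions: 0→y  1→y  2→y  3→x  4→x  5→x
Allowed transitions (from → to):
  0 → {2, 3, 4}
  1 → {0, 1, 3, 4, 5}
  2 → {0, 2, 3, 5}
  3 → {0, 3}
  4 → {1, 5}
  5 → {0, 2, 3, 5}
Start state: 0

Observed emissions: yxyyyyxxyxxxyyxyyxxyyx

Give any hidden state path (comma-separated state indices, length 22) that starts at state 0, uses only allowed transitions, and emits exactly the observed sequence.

0,3,0,2,2,0,3,3,0,3,3,3,0,2,5,2,0,4,5,0,2,5

  [0] y  {0,1,2}  => 0  start
  [1] x  {3,4,5}  => 3  0->3 ok
  [2] y  {0,1,2}  => 0  3->0 ok
  [3] y  {0,1,2}  => 2  0->2 ok
  [4] y  {0,1,2}  => 2  2->2 ok
  [5] y  {0,1,2}  => 0  2->0 ok
  [6] x  {3,4,5}  => 3  0->3 ok
  [7] x  {3,4,5}  => 3  3->3 ok
  [8] y  {0,1,2}  => 0  3->0 ok
  [9] x  {3,4,5}  => 3  0->3 ok
  [10] x  {3,4,5}  => 3  3->3 ok
  [11] x  {3,4,5}  => 3  3->3 ok
  [12] y  {0,1,2}  => 0  3->0 ok
  [13] y  {0,1,2}  => 2  0->2 ok
  [14] x  {3,4,5}  => 5  2->5 ok
  [15] y  {0,1,2}  => 2  5->2 ok
  [16] y  {0,1,2}  => 0  2->0 ok
  [17] x  {3,4,5}  => 4  0->4 ok
  [18] x  {3,4,5}  => 5  4->5 ok
  [19] y  {0,1,2}  => 0  5->0 ok
  [20] y  {0,1,2}  => 2  0->2 ok
  [21] x  {3,4,5}  => 5  2->5 ok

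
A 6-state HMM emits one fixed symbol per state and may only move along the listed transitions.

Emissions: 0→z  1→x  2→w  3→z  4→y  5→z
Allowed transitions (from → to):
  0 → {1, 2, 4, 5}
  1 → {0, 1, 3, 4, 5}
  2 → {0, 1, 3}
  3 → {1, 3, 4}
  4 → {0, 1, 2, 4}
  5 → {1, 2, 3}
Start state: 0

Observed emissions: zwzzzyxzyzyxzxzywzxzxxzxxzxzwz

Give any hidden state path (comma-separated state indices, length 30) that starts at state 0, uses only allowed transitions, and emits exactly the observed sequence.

  pos 0: z in {0,3,5}, choose 0; start
  pos 1: w in {2}, choose 2; 0->2 ok
  pos 2: z in {0,3,5}, choose 3; 2->3 ok
  pos 3: z in {0,3,5}, choose 3; 3->3 ok
  pos 4: z in {0,3,5}, choose 3; 3->3 ok
  pos 5: y in {4}, choose 4; 3->4 ok
  pos 6: x in {1}, choose 1; 4->1 ok
  pos 7: z in {0,3,5}, choose 3; 1->3 ok
  pos 8: y in {4}, choose 4; 3->4 ok
  pos 9: z in {0,3,5}, choose 0; 4->0 ok
  pos 10: y in {4}, choose 4; 0->4 ok
  pos 11: x in {1}, choose 1; 4->1 ok
  pos 12: z in {0,3,5}, choose 5; 1->5 ok
  pos 13: x in {1}, choose 1; 5->1 ok
  pos 14: z in {0,3,5}, choose 0; 1->0 ok
  pos 15: y in {4}, choose 4; 0->4 ok
  pos 16: w in {2}, choose 2; 4->2 ok
  pos 17: z in {0,3,5}, choose 0; 2->0 ok
  pos 18: x in {1}, choose 1; 0->1 ok
  pos 19: z in {0,3,5}, choose 5; 1->5 ok
  pos 20: x in {1}, choose 1; 5->1 ok
  pos 21: x in {1}, choose 1; 1->1 ok
  pos 22: z in {0,3,5}, choose 3; 1->3 ok
  pos 23: x in {1}, choose 1; 3->1 ok
  pos 24: x in {1}, choose 1; 1->1 ok
  pos 25: z in {0,3,5}, choose 5; 1->5 ok
  pos 26: x in {1}, choose 1; 5->1 ok
  pos 27: z in {0,3,5}, choose 0; 1->0 ok
  pos 28: w in {2}, choose 2; 0->2 ok
  pos 29: z in {0,3,5}, choose 3; 2->3 ok

0,2,3,3,3,4,1,3,4,0,4,1,5,1,0,4,2,0,1,5,1,1,3,1,1,5,1,0,2,3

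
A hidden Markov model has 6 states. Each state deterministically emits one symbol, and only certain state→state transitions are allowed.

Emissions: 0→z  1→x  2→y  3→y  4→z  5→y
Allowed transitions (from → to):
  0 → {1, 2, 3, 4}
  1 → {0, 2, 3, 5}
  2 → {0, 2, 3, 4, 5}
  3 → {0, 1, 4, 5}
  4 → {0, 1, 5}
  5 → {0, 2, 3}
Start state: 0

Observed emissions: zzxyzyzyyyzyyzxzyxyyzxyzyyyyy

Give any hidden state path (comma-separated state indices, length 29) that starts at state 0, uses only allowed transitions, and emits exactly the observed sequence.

  t0 'z' -> {0,4}, take 0 (start)
  t1 'z' -> {0,4}, take 4 (0->4 ok)
  t2 'x' -> {1}, take 1 (4->1 ok)
  t3 'y' -> {2,3,5}, take 2 (1->2 ok)
  t4 'z' -> {0,4}, take 0 (2->0 ok)
  t5 'y' -> {2,3,5}, take 3 (0->3 ok)
  t6 'z' -> {0,4}, take 0 (3->0 ok)
  t7 'y' -> {2,3,5}, take 2 (0->2 ok)
  t8 'y' -> {2,3,5}, take 5 (2->5 ok)
  t9 'y' -> {2,3,5}, take 2 (5->2 ok)
  t10 'z' -> {0,4}, take 4 (2->4 ok)
  t11 'y' -> {2,3,5}, take 5 (4->5 ok)
  t12 'y' -> {2,3,5}, take 3 (5->3 ok)
  t13 'z' -> {0,4}, take 4 (3->4 ok)
  t14 'x' -> {1}, take 1 (4->1 ok)
  t15 'z' -> {0,4}, take 0 (1->0 ok)
  t16 'y' -> {2,3,5}, take 3 (0->3 ok)
  t17 'x' -> {1}, take 1 (3->1 ok)
  t18 'y' -> {2,3,5}, take 3 (1->3 ok)
  t19 'y' -> {2,3,5}, take 5 (3->5 ok)
  t20 'z' -> {0,4}, take 0 (5->0 ok)
  t21 'x' -> {1}, take 1 (0->1 ok)
  t22 'y' -> {2,3,5}, take 2 (1->2 ok)
  t23 'z' -> {0,4}, take 4 (2->4 ok)
  t24 'y' -> {2,3,5}, take 5 (4->5 ok)
  t25 'y' -> {2,3,5}, take 3 (5->3 ok)
  t26 'y' -> {2,3,5}, take 5 (3->5 ok)
  t27 'y' -> {2,3,5}, take 3 (5->3 ok)
  t28 'y' -> {2,3,5}, take 5 (3->5 ok)

0,4,1,2,0,3,0,2,5,2,4,5,3,4,1,0,3,1,3,5,0,1,2,4,5,3,5,3,5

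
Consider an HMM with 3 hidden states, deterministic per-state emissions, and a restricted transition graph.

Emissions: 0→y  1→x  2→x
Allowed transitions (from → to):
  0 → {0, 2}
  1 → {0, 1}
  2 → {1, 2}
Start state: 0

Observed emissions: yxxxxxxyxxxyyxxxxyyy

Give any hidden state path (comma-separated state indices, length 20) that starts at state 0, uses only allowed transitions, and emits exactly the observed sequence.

  t0 'y' -> {0}, take 0 (start)
  t1 'x' -> {1,2}, take 2 (0->2 ok)
  t2 'x' -> {1,2}, take 2 (2->2 ok)
  t3 'x' -> {1,2}, take 2 (2->2 ok)
  t4 'x' -> {1,2}, take 2 (2->2 ok)
  t5 'x' -> {1,2}, take 2 (2->2 ok)
  t6 'x' -> {1,2}, take 1 (2->1 ok)
  t7 'y' -> {0}, take 0 (1->0 ok)
  t8 'x' -> {1,2}, take 2 (0->2 ok)
  t9 'x' -> {1,2}, take 2 (2->2 ok)
  t10 'x' -> {1,2}, take 1 (2->1 ok)
  t11 'y' -> {0}, take 0 (1->0 ok)
  t12 'y' -> {0}, take 0 (0->0 ok)
  t13 'x' -> {1,2}, take 2 (0->2 ok)
  t14 'x' -> {1,2}, take 1 (2->1 ok)
  t15 'x' -> {1,2}, take 1 (1->1 ok)
  t16 'x' -> {1,2}, take 1 (1->1 ok)
  t17 'y' -> {0}, take 0 (1->0 ok)
  t18 'y' -> {0}, take 0 (0->0 ok)
  t19 'y' -> {0}, take 0 (0->0 ok)

0,2,2,2,2,2,1,0,2,2,1,0,0,2,1,1,1,0,0,0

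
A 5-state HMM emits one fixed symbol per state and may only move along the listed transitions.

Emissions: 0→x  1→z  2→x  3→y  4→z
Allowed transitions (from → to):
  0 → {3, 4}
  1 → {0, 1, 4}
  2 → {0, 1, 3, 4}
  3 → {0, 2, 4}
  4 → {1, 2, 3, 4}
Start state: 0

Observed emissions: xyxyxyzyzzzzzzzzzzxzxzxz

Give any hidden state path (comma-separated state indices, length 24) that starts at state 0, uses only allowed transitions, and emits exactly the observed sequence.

0,3,2,3,0,3,4,3,4,1,1,1,1,4,1,4,1,1,0,4,2,1,0,4

  pos 0: x in {0,2}, choose 0; start
  pos 1: y in {3}, choose 3; 0->3 ok
  pos 2: x in {0,2}, choose 2; 3->2 ok
  pos 3: y in {3}, choose 3; 2->3 ok
  pos 4: x in {0,2}, choose 0; 3->0 ok
  pos 5: y in {3}, choose 3; 0->3 ok
  pos 6: z in {1,4}, choose 4; 3->4 ok
  pos 7: y in {3}, choose 3; 4->3 ok
  pos 8: z in {1,4}, choose 4; 3->4 ok
  pos 9: z in {1,4}, choose 1; 4->1 ok
  pos 10: z in {1,4}, choose 1; 1->1 ok
  pos 11: z in {1,4}, choose 1; 1->1 ok
  pos 12: z in {1,4}, choose 1; 1->1 ok
  pos 13: z in {1,4}, choose 4; 1->4 ok
  pos 14: z in {1,4}, choose 1; 4->1 ok
  pos 15: z in {1,4}, choose 4; 1->4 ok
  pos 16: z in {1,4}, choose 1; 4->1 ok
  pos 17: z in {1,4}, choose 1; 1->1 ok
  pos 18: x in {0,2}, choose 0; 1->0 ok
  pos 19: z in {1,4}, choose 4; 0->4 ok
  pos 20: x in {0,2}, choose 2; 4->2 ok
  pos 21: z in {1,4}, choose 1; 2->1 ok
  pos 22: x in {0,2}, choose 0; 1->0 ok
  pos 23: z in {1,4}, choose 4; 0->4 ok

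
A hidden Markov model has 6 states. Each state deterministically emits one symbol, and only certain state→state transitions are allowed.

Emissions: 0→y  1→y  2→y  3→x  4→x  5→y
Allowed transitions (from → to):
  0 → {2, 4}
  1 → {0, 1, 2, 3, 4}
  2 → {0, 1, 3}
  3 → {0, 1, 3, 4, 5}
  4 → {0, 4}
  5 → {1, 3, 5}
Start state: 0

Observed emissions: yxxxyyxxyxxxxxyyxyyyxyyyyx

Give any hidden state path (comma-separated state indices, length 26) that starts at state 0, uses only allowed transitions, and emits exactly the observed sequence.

  t0 'y' -> {0,1,2,5}, take 0 (start)
  t1 'x' -> {3,4}, take 4 (0->4 ok)
  t2 'x' -> {3,4}, take 4 (4->4 ok)
  t3 'x' -> {3,4}, take 4 (4->4 ok)
  t4 'y' -> {0,1,2,5}, take 0 (4->0 ok)
  t5 'y' -> {0,1,2,5}, take 2 (0->2 ok)
  t6 'x' -> {3,4}, take 3 (2->3 ok)
  t7 'x' -> {3,4}, take 3 (3->3 ok)
  t8 'y' -> {0,1,2,5}, take 1 (3->1 ok)
  t9 'x' -> {3,4}, take 3 (1->3 ok)
  t10 'x' -> {3,4}, take 3 (3->3 ok)
  t11 'x' -> {3,4}, take 3 (3->3 ok)
  t12 'x' -> {3,4}, take 3 (3->3 ok)
  t13 'x' -> {3,4}, take 4 (3->4 ok)
  t14 'y' -> {0,1,2,5}, take 0 (4->0 ok)
  t15 'y' -> {0,1,2,5}, take 2 (0->2 ok)
  t16 'x' -> {3,4}, take 3 (2->3 ok)
  t17 'y' -> {0,1,2,5}, take 1 (3->1 ok)
  t18 'y' -> {0,1,2,5}, take 2 (1->2 ok)
  t19 'y' -> {0,1,2,5}, take 1 (2->1 ok)
  t20 'x' -> {3,4}, take 3 (1->3 ok)
  t21 'y' -> {0,1,2,5}, take 0 (3->0 ok)
  t22 'y' -> {0,1,2,5}, take 2 (0->2 ok)
  t23 'y' -> {0,1,2,5}, take 0 (2->0 ok)
  t24 'y' -> {0,1,2,5}, take 2 (0->2 ok)
  t25 'x' -> {3,4}, take 3 (2->3 ok)

0,4,4,4,0,2,3,3,1,3,3,3,3,4,0,2,3,1,2,1,3,0,2,0,2,3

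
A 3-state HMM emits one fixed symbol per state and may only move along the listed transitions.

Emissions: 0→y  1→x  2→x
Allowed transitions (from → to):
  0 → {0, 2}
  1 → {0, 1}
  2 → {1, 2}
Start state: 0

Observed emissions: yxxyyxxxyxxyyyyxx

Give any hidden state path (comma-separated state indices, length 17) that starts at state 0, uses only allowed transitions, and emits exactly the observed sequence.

0,2,1,0,0,2,2,1,0,2,1,0,0,0,0,2,2

  [0] y  {0}  => 0  start
  [1] x  {1,2}  => 2  0->2 ok
  [2] x  {1,2}  => 1  2->1 ok
  [3] y  {0}  => 0  1->0 ok
  [4] y  {0}  => 0  0->0 ok
  [5] x  {1,2}  => 2  0->2 ok
  [6] x  {1,2}  => 2  2->2 ok
  [7] x  {1,2}  => 1  2->1 ok
  [8] y  {0}  => 0  1->0 ok
  [9] x  {1,2}  => 2  0->2 ok
  [10] x  {1,2}  => 1  2->1 ok
  [11] y  {0}  => 0  1->0 ok
  [12] y  {0}  => 0  0->0 ok
  [13] y  {0}  => 0  0->0 ok
  [14] y  {0}  => 0  0->0 ok
  [15] x  {1,2}  => 2  0->2 ok
  [16] x  {1,2}  => 2  2->2 ok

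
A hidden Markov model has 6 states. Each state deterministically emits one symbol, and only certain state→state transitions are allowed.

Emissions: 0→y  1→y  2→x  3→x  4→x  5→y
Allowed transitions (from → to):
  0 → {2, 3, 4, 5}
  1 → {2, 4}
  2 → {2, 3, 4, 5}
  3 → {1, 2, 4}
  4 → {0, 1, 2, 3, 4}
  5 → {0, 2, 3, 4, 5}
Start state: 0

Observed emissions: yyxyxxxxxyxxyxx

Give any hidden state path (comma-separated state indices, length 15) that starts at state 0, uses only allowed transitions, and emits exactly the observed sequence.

0,5,4,0,2,2,4,2,3,1,4,2,5,3,4

  [0] y  {0,1,5}  => 0  start
  [1] y  {0,1,5}  => 5  0->5 ok
  [2] x  {2,3,4}  => 4  5->4 ok
  [3] y  {0,1,5}  => 0  4->0 ok
  [4] x  {2,3,4}  => 2  0->2 ok
  [5] x  {2,3,4}  => 2  2->2 ok
  [6] x  {2,3,4}  => 4  2->4 ok
  [7] x  {2,3,4}  => 2  4->2 ok
  [8] x  {2,3,4}  => 3  2->3 ok
  [9] y  {0,1,5}  => 1  3->1 ok
  [10] x  {2,3,4}  => 4  1->4 ok
  [11] x  {2,3,4}  => 2  4->2 ok
  [12] y  {0,1,5}  => 5  2->5 ok
  [13] x  {2,3,4}  => 3  5->3 ok
  [14] x  {2,3,4}  => 4  3->4 ok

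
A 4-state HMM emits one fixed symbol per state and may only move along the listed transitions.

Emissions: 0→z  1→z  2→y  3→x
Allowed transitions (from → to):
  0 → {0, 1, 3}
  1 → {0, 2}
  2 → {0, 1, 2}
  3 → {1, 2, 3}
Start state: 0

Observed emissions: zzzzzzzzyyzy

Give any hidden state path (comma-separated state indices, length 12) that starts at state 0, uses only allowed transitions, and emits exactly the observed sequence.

0,0,0,1,0,0,0,1,2,2,1,2

  pos 0: z in {0,1}, choose 0; start
  pos 1: z in {0,1}, choose 0; 0->0 ok
  pos 2: z in {0,1}, choose 0; 0->0 ok
  pos 3: z in {0,1}, choose 1; 0->1 ok
  pos 4: z in {0,1}, choose 0; 1->0 ok
  pos 5: z in {0,1}, choose 0; 0->0 ok
  pos 6: z in {0,1}, choose 0; 0->0 ok
  pos 7: z in {0,1}, choose 1; 0->1 ok
  pos 8: y in {2}, choose 2; 1->2 ok
  pos 9: y in {2}, choose 2; 2->2 ok
  pos 10: z in {0,1}, choose 1; 2->1 ok
  pos 11: y in {2}, choose 2; 1->2 ok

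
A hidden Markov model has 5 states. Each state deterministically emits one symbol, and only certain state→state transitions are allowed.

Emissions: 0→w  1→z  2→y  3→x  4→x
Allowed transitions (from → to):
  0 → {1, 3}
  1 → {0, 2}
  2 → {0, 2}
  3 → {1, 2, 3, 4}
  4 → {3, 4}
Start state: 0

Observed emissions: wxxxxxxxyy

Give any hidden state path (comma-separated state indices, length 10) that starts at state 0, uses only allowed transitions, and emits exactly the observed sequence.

0,3,4,4,4,3,4,3,2,2

  [0] w  {0}  => 0  start
  [1] x  {3,4}  => 3  0->3 ok
  [2] x  {3,4}  => 4  3->4 ok
  [3] x  {3,4}  => 4  4->4 ok
  [4] x  {3,4}  => 4  4->4 ok
  [5] x  {3,4}  => 3  4->3 ok
  [6] x  {3,4}  => 4  3->4 ok
  [7] x  {3,4}  => 3  4->3 ok
  [8] y  {2}  => 2  3->2 ok
  [9] y  {2}  => 2  2->2 ok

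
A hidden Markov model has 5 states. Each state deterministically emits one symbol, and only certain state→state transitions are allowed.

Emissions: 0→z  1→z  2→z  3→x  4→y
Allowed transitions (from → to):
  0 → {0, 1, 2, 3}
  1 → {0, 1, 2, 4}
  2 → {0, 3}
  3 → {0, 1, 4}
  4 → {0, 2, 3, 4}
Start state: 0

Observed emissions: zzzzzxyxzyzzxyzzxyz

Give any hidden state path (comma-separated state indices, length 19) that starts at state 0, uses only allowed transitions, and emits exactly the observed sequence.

0,0,0,0,2,3,4,3,1,4,2,0,3,4,2,0,3,4,0

  t0 'z' -> {0,1,2}, take 0 (start)
  t1 'z' -> {0,1,2}, take 0 (0->0 ok)
  t2 'z' -> {0,1,2}, take 0 (0->0 ok)
  t3 'z' -> {0,1,2}, take 0 (0->0 ok)
  t4 'z' -> {0,1,2}, take 2 (0->2 ok)
  t5 'x' -> {3}, take 3 (2->3 ok)
  t6 'y' -> {4}, take 4 (3->4 ok)
  t7 'x' -> {3}, take 3 (4->3 ok)
  t8 'z' -> {0,1,2}, take 1 (3->1 ok)
  t9 'y' -> {4}, take 4 (1->4 ok)
  t10 'z' -> {0,1,2}, take 2 (4->2 ok)
  t11 'z' -> {0,1,2}, take 0 (2->0 ok)
  t12 'x' -> {3}, take 3 (0->3 ok)
  t13 'y' -> {4}, take 4 (3->4 ok)
  t14 'z' -> {0,1,2}, take 2 (4->2 ok)
  t15 'z' -> {0,1,2}, take 0 (2->0 ok)
  t16 'x' -> {3}, take 3 (0->3 ok)
  t17 'y' -> {4}, take 4 (3->4 ok)
  t18 'z' -> {0,1,2}, take 0 (4->0 ok)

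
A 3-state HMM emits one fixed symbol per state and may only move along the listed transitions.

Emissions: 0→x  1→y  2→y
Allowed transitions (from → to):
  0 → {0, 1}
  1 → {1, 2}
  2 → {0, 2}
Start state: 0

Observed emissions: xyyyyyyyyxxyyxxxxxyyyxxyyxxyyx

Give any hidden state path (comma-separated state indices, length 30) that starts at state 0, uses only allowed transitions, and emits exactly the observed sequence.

  pos 0: x in {0}, choose 0; start
  pos 1: y in {1,2}, choose 1; 0->1 ok
  pos 2: y in {1,2}, choose 1; 1->1 ok
  pos 3: y in {1,2}, choose 1; 1->1 ok
  pos 4: y in {1,2}, choose 1; 1->1 ok
  pos 5: y in {1,2}, choose 1; 1->1 ok
  pos 6: y in {1,2}, choose 1; 1->1 ok
  pos 7: y in {1,2}, choose 2; 1->2 ok
  pos 8: y in {1,2}, choose 2; 2->2 ok
  pos 9: x in {0}, choose 0; 2->0 ok
  pos 10: x in {0}, choose 0; 0->0 ok
  pos 11: y in {1,2}, choose 1; 0->1 ok
  pos 12: y in {1,2}, choose 2; 1->2 ok
  pos 13: x in {0}, choose 0; 2->0 ok
  pos 14: x in {0}, choose 0; 0->0 ok
  pos 15: x in {0}, choose 0; 0->0 ok
  pos 16: x in {0}, choose 0; 0->0 ok
  pos 17: x in {0}, choose 0; 0->0 ok
  pos 18: y in {1,2}, choose 1; 0->1 ok
  pos 19: y in {1,2}, choose 1; 1->1 ok
  pos 20: y in {1,2}, choose 2; 1->2 ok
  pos 21: x in {0}, choose 0; 2->0 ok
  pos 22: x in {0}, choose 0; 0->0 ok
  pos 23: y in {1,2}, choose 1; 0->1 ok
  pos 24: y in {1,2}, choose 2; 1->2 ok
  pos 25: x in {0}, choose 0; 2->0 ok
  pos 26: x in {0}, choose 0; 0->0 ok
  pos 27: y in {1,2}, choose 1; 0->1 ok
  pos 28: y in {1,2}, choose 2; 1->2 ok
  pos 29: x in {0}, choose 0; 2->0 ok

0,1,1,1,1,1,1,2,2,0,0,1,2,0,0,0,0,0,1,1,2,0,0,1,2,0,0,1,2,0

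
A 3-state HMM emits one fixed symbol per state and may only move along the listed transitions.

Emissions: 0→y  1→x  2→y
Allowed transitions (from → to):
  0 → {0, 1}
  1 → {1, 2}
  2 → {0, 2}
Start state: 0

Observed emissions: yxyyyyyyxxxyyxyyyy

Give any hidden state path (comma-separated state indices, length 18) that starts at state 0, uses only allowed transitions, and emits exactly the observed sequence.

  pos 0: y in {0,2}, choose 0; start
  pos 1: x in {1}, choose 1; 0->1 ok
  pos 2: y in {0,2}, choose 2; 1->2 ok
  pos 3: y in {0,2}, choose 2; 2->2 ok
  pos 4: y in {0,2}, choose 2; 2->2 ok
  pos 5: y in {0,2}, choose 2; 2->2 ok
  pos 6: y in {0,2}, choose 2; 2->2 ok
  pos 7: y in {0,2}, choose 0; 2->0 ok
  pos 8: x in {1}, choose 1; 0->1 ok
  pos 9: x in {1}, choose 1; 1->1 ok
  pos 10: x in {1}, choose 1; 1->1 ok
  pos 11: y in {0,2}, choose 2; 1->2 ok
  pos 12: y in {0,2}, choose 0; 2->0 ok
  pos 13: x in {1}, choose 1; 0->1 ok
  pos 14: y in {0,2}, choose 2; 1->2 ok
  pos 15: y in {0,2}, choose 2; 2->2 ok
  pos 16: y in {0,2}, choose 2; 2->2 ok
  pos 17: y in {0,2}, choose 0; 2->0 ok

0,1,2,2,2,2,2,0,1,1,1,2,0,1,2,2,2,0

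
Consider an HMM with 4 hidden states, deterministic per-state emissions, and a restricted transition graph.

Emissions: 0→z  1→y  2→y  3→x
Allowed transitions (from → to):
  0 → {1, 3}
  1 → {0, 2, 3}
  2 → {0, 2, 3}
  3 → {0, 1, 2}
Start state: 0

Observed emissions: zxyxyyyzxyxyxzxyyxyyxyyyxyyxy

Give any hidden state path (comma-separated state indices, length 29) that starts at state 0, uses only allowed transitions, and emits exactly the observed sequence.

  t0 'z' -> {0}, take 0 (start)
  t1 'x' -> {3}, take 3 (0->3 ok)
  t2 'y' -> {1,2}, take 1 (3->1 ok)
  t3 'x' -> {3}, take 3 (1->3 ok)
  t4 'y' -> {1,2}, take 1 (3->1 ok)
  t5 'y' -> {1,2}, take 2 (1->2 ok)
  t6 'y' -> {1,2}, take 2 (2->2 ok)
  t7 'z' -> {0}, take 0 (2->0 ok)
  t8 'x' -> {3}, take 3 (0->3 ok)
  t9 'y' -> {1,2}, take 2 (3->2 ok)
  t10 'x' -> {3}, take 3 (2->3 ok)
  t11 'y' -> {1,2}, take 2 (3->2 ok)
  t12 'x' -> {3}, take 3 (2->3 ok)
  t13 'z' -> {0}, take 0 (3->0 ok)
  t14 'x' -> {3}, take 3 (0->3 ok)
  t15 'y' -> {1,2}, take 2 (3->2 ok)
  t16 'y' -> {1,2}, take 2 (2->2 ok)
  t17 'x' -> {3}, take 3 (2->3 ok)
  t18 'y' -> {1,2}, take 2 (3->2 ok)
  t19 'y' -> {1,2}, take 2 (2->2 ok)
  t20 'x' -> {3}, take 3 (2->3 ok)
  t21 'y' -> {1,2}, take 1 (3->1 ok)
  t22 'y' -> {1,2}, take 2 (1->2 ok)
  t23 'y' -> {1,2}, take 2 (2->2 ok)
  t24 'x' -> {3}, take 3 (2->3 ok)
  t25 'y' -> {1,2}, take 1 (3->1 ok)
  t26 'y' -> {1,2}, take 2 (1->2 ok)
  t27 'x' -> {3}, take 3 (2->3 ok)
  t28 'y' -> {1,2}, take 1 (3->1 ok)

0,3,1,3,1,2,2,0,3,2,3,2,3,0,3,2,2,3,2,2,3,1,2,2,3,1,2,3,1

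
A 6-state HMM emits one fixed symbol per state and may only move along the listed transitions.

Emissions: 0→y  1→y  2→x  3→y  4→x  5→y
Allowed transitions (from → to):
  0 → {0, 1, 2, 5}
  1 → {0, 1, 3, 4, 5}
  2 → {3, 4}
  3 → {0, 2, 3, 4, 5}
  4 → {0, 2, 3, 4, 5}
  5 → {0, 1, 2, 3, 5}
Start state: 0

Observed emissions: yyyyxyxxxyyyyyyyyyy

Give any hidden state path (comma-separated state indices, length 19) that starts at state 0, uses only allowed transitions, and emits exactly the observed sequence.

0,0,1,0,2,3,2,4,4,5,5,0,5,5,5,1,1,5,1

  0: obs=y cand={0,1,3,5} pick 0 [start]
  1: obs=y cand={0,1,3,5} pick 0 [0->0 ok]
  2: obs=y cand={0,1,3,5} pick 1 [0->1 ok]
  3: obs=y cand={0,1,3,5} pick 0 [1->0 ok]
  4: obs=x cand={2,4} pick 2 [0->2 ok]
  5: obs=y cand={0,1,3,5} pick 3 [2->3 ok]
  6: obs=x cand={2,4} pick 2 [3->2 ok]
  7: obs=x cand={2,4} pick 4 [2->4 ok]
  8: obs=x cand={2,4} pick 4 [4->4 ok]
  9: obs=y cand={0,1,3,5} pick 5 [4->5 ok]
  10: obs=y cand={0,1,3,5} pick 5 [5->5 ok]
  11: obs=y cand={0,1,3,5} pick 0 [5->0 ok]
  12: obs=y cand={0,1,3,5} pick 5 [0->5 ok]
  13: obs=y cand={0,1,3,5} pick 5 [5->5 ok]
  14: obs=y cand={0,1,3,5} pick 5 [5->5 ok]
  15: obs=y cand={0,1,3,5} pick 1 [5->1 ok]
  16: obs=y cand={0,1,3,5} pick 1 [1->1 ok]
  17: obs=y cand={0,1,3,5} pick 5 [1->5 ok]
  18: obs=y cand={0,1,3,5} pick 1 [5->1 ok]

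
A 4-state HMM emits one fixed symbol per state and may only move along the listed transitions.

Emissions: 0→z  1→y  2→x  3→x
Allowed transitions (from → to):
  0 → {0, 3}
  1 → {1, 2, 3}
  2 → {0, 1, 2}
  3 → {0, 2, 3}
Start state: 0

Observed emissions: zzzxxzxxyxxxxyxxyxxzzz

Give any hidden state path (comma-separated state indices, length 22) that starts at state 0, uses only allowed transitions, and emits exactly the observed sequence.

0,0,0,3,3,0,3,2,1,2,2,2,2,1,3,2,1,3,2,0,0,0

  0: obs=z cand={0} pick 0 [start]
  1: obs=z cand={0} pick 0 [0->0 ok]
  2: obs=z cand={0} pick 0 [0->0 ok]
  3: obs=x cand={2,3} pick 3 [0->3 ok]
  4: obs=x cand={2,3} pick 3 [3->3 ok]
  5: obs=z cand={0} pick 0 [3->0 ok]
  6: obs=x cand={2,3} pick 3 [0->3 ok]
  7: obs=x cand={2,3} pick 2 [3->2 ok]
  8: obs=y cand={1} pick 1 [2->1 ok]
  9: obs=x cand={2,3} pick 2 [1->2 ok]
  10: obs=x cand={2,3} pick 2 [2->2 ok]
  11: obs=x cand={2,3} pick 2 [2->2 ok]
  12: obs=x cand={2,3} pick 2 [2->2 ok]
  13: obs=y cand={1} pick 1 [2->1 ok]
  14: obs=x cand={2,3} pick 3 [1->3 ok]
  15: obs=x cand={2,3} pick 2 [3->2 ok]
  16: obs=y cand={1} pick 1 [2->1 ok]
  17: obs=x cand={2,3} pick 3 [1->3 ok]
  18: obs=x cand={2,3} pick 2 [3->2 ok]
  19: obs=z cand={0} pick 0 [2->0 ok]
  20: obs=z cand={0} pick 0 [0->0 ok]
  21: obs=z cand={0} pick 0 [0->0 ok]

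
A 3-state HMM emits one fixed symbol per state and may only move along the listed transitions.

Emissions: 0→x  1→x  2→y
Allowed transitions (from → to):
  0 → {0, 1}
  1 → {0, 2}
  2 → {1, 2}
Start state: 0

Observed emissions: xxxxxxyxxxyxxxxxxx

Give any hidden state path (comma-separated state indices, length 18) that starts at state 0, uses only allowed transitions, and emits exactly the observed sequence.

0,0,1,0,0,1,2,1,0,1,2,1,0,0,1,0,1,0

  0: obs=x cand={0,1} pick 0 [start]
  1: obs=x cand={0,1} pick 0 [0->0 ok]
  2: obs=x cand={0,1} pick 1 [0->1 ok]
  3: obs=x cand={0,1} pick 0 [1->0 ok]
  4: obs=x cand={0,1} pick 0 [0->0 ok]
  5: obs=x cand={0,1} pick 1 [0->1 ok]
  6: obs=y cand={2} pick 2 [1->2 ok]
  7: obs=x cand={0,1} pick 1 [2->1 ok]
  8: obs=x cand={0,1} pick 0 [1->0 ok]
  9: obs=x cand={0,1} pick 1 [0->1 ok]
  10: obs=y cand={2} pick 2 [1->2 ok]
  11: obs=x cand={0,1} pick 1 [2->1 ok]
  12: obs=x cand={0,1} pick 0 [1->0 ok]
  13: obs=x cand={0,1} pick 0 [0->0 ok]
  14: obs=x cand={0,1} pick 1 [0->1 ok]
  15: obs=x cand={0,1} pick 0 [1->0 ok]
  16: obs=x cand={0,1} pick 1 [0->1 ok]
  17: obs=x cand={0,1} pick 0 [1->0 ok]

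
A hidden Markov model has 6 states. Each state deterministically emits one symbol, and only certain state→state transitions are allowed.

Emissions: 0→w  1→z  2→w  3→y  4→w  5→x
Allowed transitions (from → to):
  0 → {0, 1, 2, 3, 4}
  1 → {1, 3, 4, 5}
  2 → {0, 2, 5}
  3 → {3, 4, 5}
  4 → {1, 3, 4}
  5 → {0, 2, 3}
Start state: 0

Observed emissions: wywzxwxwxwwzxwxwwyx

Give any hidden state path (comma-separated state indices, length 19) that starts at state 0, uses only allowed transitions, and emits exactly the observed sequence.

0,3,4,1,5,2,5,2,5,0,4,1,5,2,5,0,0,3,5

  pos 0: w in {0,2,4}, choose 0; start
  pos 1: y in {3}, choose 3; 0->3 ok
  pos 2: w in {0,2,4}, choose 4; 3->4 ok
  pos 3: z in {1}, choose 1; 4->1 ok
  pos 4: x in {5}, choose 5; 1->5 ok
  pos 5: w in {0,2,4}, choose 2; 5->2 ok
  pos 6: x in {5}, choose 5; 2->5 ok
  pos 7: w in {0,2,4}, choose 2; 5->2 ok
  pos 8: x in {5}, choose 5; 2->5 ok
  pos 9: w in {0,2,4}, choose 0; 5->0 ok
  pos 10: w in {0,2,4}, choose 4; 0->4 ok
  pos 11: z in {1}, choose 1; 4->1 ok
  pos 12: x in {5}, choose 5; 1->5 ok
  pos 13: w in {0,2,4}, choose 2; 5->2 ok
  pos 14: x in {5}, choose 5; 2->5 ok
  pos 15: w in {0,2,4}, choose 0; 5->0 ok
  pos 16: w in {0,2,4}, choose 0; 0->0 ok
  pos 17: y in {3}, choose 3; 0->3 ok
  pos 18: x in {5}, choose 5; 3->5 ok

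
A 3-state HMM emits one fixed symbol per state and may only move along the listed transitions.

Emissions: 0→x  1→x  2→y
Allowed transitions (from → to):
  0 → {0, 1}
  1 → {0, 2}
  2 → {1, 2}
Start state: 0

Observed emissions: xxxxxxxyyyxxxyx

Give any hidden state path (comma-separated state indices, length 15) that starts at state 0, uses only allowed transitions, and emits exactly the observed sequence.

0,0,0,1,0,0,1,2,2,2,1,0,1,2,1

  pos 0: x in {0,1}, choose 0; start
  pos 1: x in {0,1}, choose 0; 0->0 ok
  pos 2: x in {0,1}, choose 0; 0->0 ok
  pos 3: x in {0,1}, choose 1; 0->1 ok
  pos 4: x in {0,1}, choose 0; 1->0 ok
  pos 5: x in {0,1}, choose 0; 0->0 ok
  pos 6: x in {0,1}, choose 1; 0->1 ok
  pos 7: y in {2}, choose 2; 1->2 ok
  pos 8: y in {2}, choose 2; 2->2 ok
  pos 9: y in {2}, choose 2; 2->2 ok
  pos 10: x in {0,1}, choose 1; 2->1 ok
  pos 11: x in {0,1}, choose 0; 1->0 ok
  pos 12: x in {0,1}, choose 1; 0->1 ok
  pos 13: y in {2}, choose 2; 1->2 ok
  pos 14: x in {0,1}, choose 1; 2->1 ok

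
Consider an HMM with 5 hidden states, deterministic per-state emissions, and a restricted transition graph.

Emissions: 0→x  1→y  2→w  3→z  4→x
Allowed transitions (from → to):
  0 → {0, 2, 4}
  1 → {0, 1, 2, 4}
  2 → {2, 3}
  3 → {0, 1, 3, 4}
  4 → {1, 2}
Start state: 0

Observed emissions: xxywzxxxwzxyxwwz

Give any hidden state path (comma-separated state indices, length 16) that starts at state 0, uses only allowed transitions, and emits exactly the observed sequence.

  0: obs=x cand={0,4} pick 0 [start]
  1: obs=x cand={0,4} pick 4 [0->4 ok]
  2: obs=y cand={1} pick 1 [4->1 ok]
  3: obs=w cand={2} pick 2 [1->2 ok]
  4: obs=z cand={3} pick 3 [2->3 ok]
  5: obs=x cand={0,4} pick 0 [3->0 ok]
  6: obs=x cand={0,4} pick 0 [0->0 ok]
  7: obs=x cand={0,4} pick 0 [0->0 ok]
  8: obs=w cand={2} pick 2 [0->2 ok]
  9: obs=z cand={3} pick 3 [2->3 ok]
  10: obs=x cand={0,4} pick 4 [3->4 ok]
  11: obs=y cand={1} pick 1 [4->1 ok]
  12: obs=x cand={0,4} pick 0 [1->0 ok]
  13: obs=w cand={2} pick 2 [0->2 ok]
  14: obs=w cand={2} pick 2 [2->2 ok]
  15: obs=z cand={3} pick 3 [2->3 ok]

0,4,1,2,3,0,0,0,2,3,4,1,0,2,2,3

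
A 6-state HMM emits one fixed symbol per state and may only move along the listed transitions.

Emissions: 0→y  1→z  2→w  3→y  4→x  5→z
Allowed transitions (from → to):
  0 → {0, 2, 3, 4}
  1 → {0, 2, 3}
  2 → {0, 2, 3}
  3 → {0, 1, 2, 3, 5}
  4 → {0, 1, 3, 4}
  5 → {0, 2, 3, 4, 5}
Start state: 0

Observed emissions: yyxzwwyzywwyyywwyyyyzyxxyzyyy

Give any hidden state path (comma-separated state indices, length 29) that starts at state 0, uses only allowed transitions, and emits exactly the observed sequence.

0,0,4,1,2,2,3,1,0,2,2,0,0,0,2,2,3,3,0,3,5,0,4,4,3,5,0,0,0

  0: obs=y cand={0,3} pick 0 [start]
  1: obs=y cand={0,3} pick 0 [0->0 ok]
  2: obs=x cand={4} pick 4 [0->4 ok]
  3: obs=z cand={1,5} pick 1 [4->1 ok]
  4: obs=w cand={2} pick 2 [1->2 ok]
  5: obs=w cand={2} pick 2 [2->2 ok]
  6: obs=y cand={0,3} pick 3 [2->3 ok]
  7: obs=z cand={1,5} pick 1 [3->1 ok]
  8: obs=y cand={0,3} pick 0 [1->0 ok]
  9: obs=w cand={2} pick 2 [0->2 ok]
  10: obs=w cand={2} pick 2 [2->2 ok]
  11: obs=y cand={0,3} pick 0 [2->0 ok]
  12: obs=y cand={0,3} pick 0 [0->0 ok]
  13: obs=y cand={0,3} pick 0 [0->0 ok]
  14: obs=w cand={2} pick 2 [0->2 ok]
  15: obs=w cand={2} pick 2 [2->2 ok]
  16: obs=y cand={0,3} pick 3 [2->3 ok]
  17: obs=y cand={0,3} pick 3 [3->3 ok]
  18: obs=y cand={0,3} pick 0 [3->0 ok]
  19: obs=y cand={0,3} pick 3 [0->3 ok]
  20: obs=z cand={1,5} pick 5 [3->5 ok]
  21: obs=y cand={0,3} pick 0 [5->0 ok]
  22: obs=x cand={4} pick 4 [0->4 ok]
  23: obs=x cand={4} pick 4 [4->4 ok]
  24: obs=y cand={0,3} pick 3 [4->3 ok]
  25: obs=z cand={1,5} pick 5 [3->5 ok]
  26: obs=y cand={0,3} pick 0 [5->0 ok]
  27: obs=y cand={0,3} pick 0 [0->0 ok]
  28: obs=y cand={0,3} pick 0 [0->0 ok]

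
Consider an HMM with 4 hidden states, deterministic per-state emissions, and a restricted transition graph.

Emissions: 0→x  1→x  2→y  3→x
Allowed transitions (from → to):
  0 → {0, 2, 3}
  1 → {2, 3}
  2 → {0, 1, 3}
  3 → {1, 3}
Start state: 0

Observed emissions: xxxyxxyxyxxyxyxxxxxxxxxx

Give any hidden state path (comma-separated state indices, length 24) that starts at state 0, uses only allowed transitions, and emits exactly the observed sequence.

0,3,1,2,0,0,2,0,2,3,1,2,0,2,1,3,1,3,3,3,3,3,3,1

  [0] x  {0,1,3}  => 0  start
  [1] x  {0,1,3}  => 3  0->3 ok
  [2] x  {0,1,3}  => 1  3->1 ok
  [3] y  {2}  => 2  1->2 ok
  [4] x  {0,1,3}  => 0  2->0 ok
  [5] x  {0,1,3}  => 0  0->0 ok
  [6] y  {2}  => 2  0->2 ok
  [7] x  {0,1,3}  => 0  2->0 ok
  [8] y  {2}  => 2  0->2 ok
  [9] x  {0,1,3}  => 3  2->3 ok
  [10] x  {0,1,3}  => 1  3->1 ok
  [11] y  {2}  => 2  1->2 ok
  [12] x  {0,1,3}  => 0  2->0 ok
  [13] y  {2}  => 2  0->2 ok
  [14] x  {0,1,3}  => 1  2->1 ok
  [15] x  {0,1,3}  => 3  1->3 ok
  [16] x  {0,1,3}  => 1  3->1 ok
  [17] x  {0,1,3}  => 3  1->3 ok
  [18] x  {0,1,3}  => 3  3->3 ok
  [19] x  {0,1,3}  => 3  3->3 ok
  [20] x  {0,1,3}  => 3  3->3 ok
  [21] x  {0,1,3}  => 3  3->3 ok
  [22] x  {0,1,3}  => 3  3->3 ok
  [23] x  {0,1,3}  => 1  3->1 ok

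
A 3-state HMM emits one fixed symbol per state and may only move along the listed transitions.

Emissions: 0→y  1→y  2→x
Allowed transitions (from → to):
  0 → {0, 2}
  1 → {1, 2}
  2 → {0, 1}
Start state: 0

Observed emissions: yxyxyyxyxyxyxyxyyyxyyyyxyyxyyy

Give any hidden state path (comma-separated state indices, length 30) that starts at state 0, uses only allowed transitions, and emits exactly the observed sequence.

  t0 'y' -> {0,1}, take 0 (start)
  t1 'x' -> {2}, take 2 (0->2 ok)
  t2 'y' -> {0,1}, take 0 (2->0 ok)
  t3 'x' -> {2}, take 2 (0->2 ok)
  t4 'y' -> {0,1}, take 0 (2->0 ok)
  t5 'y' -> {0,1}, take 0 (0->0 ok)
  t6 'x' -> {2}, take 2 (0->2 ok)
  t7 'y' -> {0,1}, take 1 (2->1 ok)
  t8 'x' -> {2}, take 2 (1->2 ok)
  t9 'y' -> {0,1}, take 0 (2->0 ok)
  t10 'x' -> {2}, take 2 (0->2 ok)
  t11 'y' -> {0,1}, take 0 (2->0 ok)
  t12 'x' -> {2}, take 2 (0->2 ok)
  t13 'y' -> {0,1}, take 0 (2->0 ok)
  t14 'x' -> {2}, take 2 (0->2 ok)
  t15 'y' -> {0,1}, take 1 (2->1 ok)
  t16 'y' -> {0,1}, take 1 (1->1 ok)
  t17 'y' -> {0,1}, take 1 (1->1 ok)
  t18 'x' -> {2}, take 2 (1->2 ok)
  t19 'y' -> {0,1}, take 0 (2->0 ok)
  t20 'y' -> {0,1}, take 0 (0->0 ok)
  t21 'y' -> {0,1}, take 0 (0->0 ok)
  t22 'y' -> {0,1}, take 0 (0->0 ok)
  t23 'x' -> {2}, take 2 (0->2 ok)
  t24 'y' -> {0,1}, take 1 (2->1 ok)
  t25 'y' -> {0,1}, take 1 (1->1 ok)
  t26 'x' -> {2}, take 2 (1->2 ok)
  t27 'y' -> {0,1}, take 1 (2->1 ok)
  t28 'y' -> {0,1}, take 1 (1->1 ok)
  t29 'y' -> {0,1}, take 1 (1->1 ok)

0,2,0,2,0,0,2,1,2,0,2,0,2,0,2,1,1,1,2,0,0,0,0,2,1,1,2,1,1,1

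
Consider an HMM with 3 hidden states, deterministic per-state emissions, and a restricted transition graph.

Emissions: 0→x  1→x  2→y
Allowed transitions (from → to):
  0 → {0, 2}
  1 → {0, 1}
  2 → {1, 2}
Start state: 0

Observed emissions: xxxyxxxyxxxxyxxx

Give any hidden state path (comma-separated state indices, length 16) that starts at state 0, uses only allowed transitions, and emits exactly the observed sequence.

  0: obs=x cand={0,1} pick 0 [start]
  1: obs=x cand={0,1} pick 0 [0->0 ok]
  2: obs=x cand={0,1} pick 0 [0->0 ok]
  3: obs=y cand={2} pick 2 [0->2 ok]
  4: obs=x cand={0,1} pick 1 [2->1 ok]
  5: obs=x cand={0,1} pick 0 [1->0 ok]
  6: obs=x cand={0,1} pick 0 [0->0 ok]
  7: obs=y cand={2} pick 2 [0->2 ok]
  8: obs=x cand={0,1} pick 1 [2->1 ok]
  9: obs=x cand={0,1} pick 1 [1->1 ok]
  10: obs=x cand={0,1} pick 1 [1->1 ok]
  11: obs=x cand={0,1} pick 0 [1->0 ok]
  12: obs=y cand={2} pick 2 [0->2 ok]
  13: obs=x cand={0,1} pick 1 [2->1 ok]
  14: obs=x cand={0,1} pick 0 [1->0 ok]
  15: obs=x cand={0,1} pick 0 [0->0 ok]

0,0,0,2,1,0,0,2,1,1,1,0,2,1,0,0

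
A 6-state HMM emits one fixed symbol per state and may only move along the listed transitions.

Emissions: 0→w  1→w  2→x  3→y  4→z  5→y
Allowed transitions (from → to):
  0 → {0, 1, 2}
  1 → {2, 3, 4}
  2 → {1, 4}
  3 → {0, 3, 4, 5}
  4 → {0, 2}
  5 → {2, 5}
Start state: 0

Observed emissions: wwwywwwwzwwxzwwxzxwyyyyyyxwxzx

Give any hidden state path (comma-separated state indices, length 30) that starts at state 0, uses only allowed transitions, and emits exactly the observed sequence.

0,0,1,3,0,0,0,1,4,0,0,2,4,0,1,2,4,2,1,3,3,3,5,5,5,2,1,2,4,2

  [0] w  {0,1}  => 0  start
  [1] w  {0,1}  => 0  0->0 ok
  [2] w  {0,1}  => 1  0->1 ok
  [3] y  {3,5}  => 3  1->3 ok
  [4] w  {0,1}  => 0  3->0 ok
  [5] w  {0,1}  => 0  0->0 ok
  [6] w  {0,1}  => 0  0->0 ok
  [7] w  {0,1}  => 1  0->1 ok
  [8] z  {4}  => 4  1->4 ok
  [9] w  {0,1}  => 0  4->0 ok
  [10] w  {0,1}  => 0  0->0 ok
  [11] x  {2}  => 2  0->2 ok
  [12] z  {4}  => 4  2->4 ok
  [13] w  {0,1}  => 0  4->0 ok
  [14] w  {0,1}  => 1  0->1 ok
  [15] x  {2}  => 2  1->2 ok
  [16] z  {4}  => 4  2->4 ok
  [17] x  {2}  => 2  4->2 ok
  [18] w  {0,1}  => 1  2->1 ok
  [19] y  {3,5}  => 3  1->3 ok
  [20] y  {3,5}  => 3  3->3 ok
  [21] y  {3,5}  => 3  3->3 ok
  [22] y  {3,5}  => 5  3->5 ok
  [23] y  {3,5}  => 5  5->5 ok
  [24] y  {3,5}  => 5  5->5 ok
  [25] x  {2}  => 2  5->2 ok
  [26] w  {0,1}  => 1  2->1 ok
  [27] x  {2}  => 2  1->2 ok
  [28] z  {4}  => 4  2->4 ok
  [29] x  {2}  => 2  4->2 ok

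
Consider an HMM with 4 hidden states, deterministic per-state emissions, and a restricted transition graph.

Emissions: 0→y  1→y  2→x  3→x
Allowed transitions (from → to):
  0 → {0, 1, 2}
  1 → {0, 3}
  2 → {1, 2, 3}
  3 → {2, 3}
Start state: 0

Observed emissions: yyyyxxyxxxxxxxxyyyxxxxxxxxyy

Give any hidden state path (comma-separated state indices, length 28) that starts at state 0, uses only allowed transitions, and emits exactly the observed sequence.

0,0,0,1,3,2,1,3,3,3,3,3,2,3,2,1,0,0,2,3,3,3,3,2,3,2,1,0

  0: obs=y cand={0,1} pick 0 [start]
  1: obs=y cand={0,1} pick 0 [0->0 ok]
  2: obs=y cand={0,1} pick 0 [0->0 ok]
  3: obs=y cand={0,1} pick 1 [0->1 ok]
  4: obs=x cand={2,3} pick 3 [1->3 ok]
  5: obs=x cand={2,3} pick 2 [3->2 ok]
  6: obs=y cand={0,1} pick 1 [2->1 ok]
  7: obs=x cand={2,3} pick 3 [1->3 ok]
  8: obs=x cand={2,3} pick 3 [3->3 ok]
  9: obs=x cand={2,3} pick 3 [3->3 ok]
  10: obs=x cand={2,3} pick 3 [3->3 ok]
  11: obs=x cand={2,3} pick 3 [3->3 ok]
  12: obs=x cand={2,3} pick 2 [3->2 ok]
  13: obs=x cand={2,3} pick 3 [2->3 ok]
  14: obs=x cand={2,3} pick 2 [3->2 ok]
  15: obs=y cand={0,1} pick 1 [2->1 ok]
  16: obs=y cand={0,1} pick 0 [1->0 ok]
  17: obs=y cand={0,1} pick 0 [0->0 ok]
  18: obs=x cand={2,3} pick 2 [0->2 ok]
  19: obs=x cand={2,3} pick 3 [2->3 ok]
  20: obs=x cand={2,3} pick 3 [3->3 ok]
  21: obs=x cand={2,3} pick 3 [3->3 ok]
  22: obs=x cand={2,3} pick 3 [3->3 ok]
  23: obs=x cand={2,3} pick 2 [3->2 ok]
  24: obs=x cand={2,3} pick 3 [2->3 ok]
  25: obs=x cand={2,3} pick 2 [3->2 ok]
  26: obs=y cand={0,1} pick 1 [2->1 ok]
  27: obs=y cand={0,1} pick 0 [1->0 ok]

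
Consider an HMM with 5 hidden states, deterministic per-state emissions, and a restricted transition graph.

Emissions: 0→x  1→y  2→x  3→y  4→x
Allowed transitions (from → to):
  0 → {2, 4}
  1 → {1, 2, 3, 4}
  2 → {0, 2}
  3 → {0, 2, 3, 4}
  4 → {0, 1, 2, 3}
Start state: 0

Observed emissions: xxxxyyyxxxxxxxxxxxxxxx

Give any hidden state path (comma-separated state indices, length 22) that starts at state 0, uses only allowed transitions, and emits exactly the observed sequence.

  0: obs=x cand={0,2,4} pick 0 [start]
  1: obs=x cand={0,2,4} pick 2 [0->2 ok]
  2: obs=x cand={0,2,4} pick 0 [2->0 ok]
  3: obs=x cand={0,2,4} pick 4 [0->4 ok]
  4: obs=y cand={1,3} pick 3 [4->3 ok]
  5: obs=y cand={1,3} pick 3 [3->3 ok]
  6: obs=y cand={1,3} pick 3 [3->3 ok]
  7: obs=x cand={0,2,4} pick 0 [3->0 ok]
  8: obs=x cand={0,2,4} pick 2 [0->2 ok]
  9: obs=x cand={0,2,4} pick 2 [2->2 ok]
  10: obs=x cand={0,2,4} pick 2 [2->2 ok]
  11: obs=x cand={0,2,4} pick 0 [2->0 ok]
  12: obs=x cand={0,2,4} pick 2 [0->2 ok]
  13: obs=x cand={0,2,4} pick 0 [2->0 ok]
  14: obs=x cand={0,2,4} pick 2 [0->2 ok]
  15: obs=x cand={0,2,4} pick 2 [2->2 ok]
  16: obs=x cand={0,2,4} pick 0 [2->0 ok]
  17: obs=x cand={0,2,4} pick 4 [0->4 ok]
  18: obs=x cand={0,2,4} pick 2 [4->2 ok]
  19: obs=x cand={0,2,4} pick 0 [2->0 ok]
  20: obs=x cand={0,2,4} pick 2 [0->2 ok]
  21: obs=x cand={0,2,4} pick 2 [2->2 ok]

0,2,0,4,3,3,3,0,2,2,2,0,2,0,2,2,0,4,2,0,2,2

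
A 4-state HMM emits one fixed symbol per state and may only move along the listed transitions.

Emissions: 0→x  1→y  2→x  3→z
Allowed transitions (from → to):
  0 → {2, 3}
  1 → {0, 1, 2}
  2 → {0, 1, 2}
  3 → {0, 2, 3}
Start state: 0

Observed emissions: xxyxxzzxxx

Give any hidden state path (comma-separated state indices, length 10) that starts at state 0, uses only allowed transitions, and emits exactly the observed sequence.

0,2,1,2,0,3,3,0,2,2

  0: obs=x cand={0,2} pick 0 [start]
  1: obs=x cand={0,2} pick 2 [0->2 ok]
  2: obs=y cand={1} pick 1 [2->1 ok]
  3: obs=x cand={0,2} pick 2 [1->2 ok]
  4: obs=x cand={0,2} pick 0 [2->0 ok]
  5: obs=z cand={3} pick 3 [0->3 ok]
  6: obs=z cand={3} pick 3 [3->3 ok]
  7: obs=x cand={0,2} pick 0 [3->0 ok]
  8: obs=x cand={0,2} pick 2 [0->2 ok]
  9: obs=x cand={0,2} pick 2 [2->2 ok]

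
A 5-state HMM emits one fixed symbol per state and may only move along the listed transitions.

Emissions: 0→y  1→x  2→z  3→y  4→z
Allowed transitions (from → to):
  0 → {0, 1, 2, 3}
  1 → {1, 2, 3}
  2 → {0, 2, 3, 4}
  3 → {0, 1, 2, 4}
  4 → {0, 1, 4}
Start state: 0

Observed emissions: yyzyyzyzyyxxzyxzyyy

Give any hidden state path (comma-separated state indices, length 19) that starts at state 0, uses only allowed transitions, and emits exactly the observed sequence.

  pos 0: y in {0,3}, choose 0; start
  pos 1: y in {0,3}, choose 0; 0->0 ok
  pos 2: z in {2,4}, choose 2; 0->2 ok
  pos 3: y in {0,3}, choose 0; 2->0 ok
  pos 4: y in {0,3}, choose 3; 0->3 ok
  pos 5: z in {2,4}, choose 4; 3->4 ok
  pos 6: y in {0,3}, choose 0; 4->0 ok
  pos 7: z in {2,4}, choose 2; 0->2 ok
  pos 8: y in {0,3}, choose 0; 2->0 ok
  pos 9: y in {0,3}, choose 0; 0->0 ok
  pos 10: x in {1}, choose 1; 0->1 ok
  pos 11: x in {1}, choose 1; 1->1 ok
  pos 12: z in {2,4}, choose 2; 1->2 ok
  pos 13: y in {0,3}, choose 0; 2->0 ok
  pos 14: x in {1}, choose 1; 0->1 ok
  pos 15: z in {2,4}, choose 2; 1->2 ok
  pos 16: y in {0,3}, choose 3; 2->3 ok
  pos 17: y in {0,3}, choose 0; 3->0 ok
  pos 18: y in {0,3}, choose 3; 0->3 ok

0,0,2,0,3,4,0,2,0,0,1,1,2,0,1,2,3,0,3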